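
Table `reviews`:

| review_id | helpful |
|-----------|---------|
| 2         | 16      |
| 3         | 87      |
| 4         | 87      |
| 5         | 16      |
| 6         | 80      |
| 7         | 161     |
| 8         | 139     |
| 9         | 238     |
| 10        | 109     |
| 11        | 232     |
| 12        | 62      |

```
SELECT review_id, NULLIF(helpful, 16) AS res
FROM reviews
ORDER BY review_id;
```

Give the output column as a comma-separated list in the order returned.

NULL, 87, 87, NULL, 80, 161, 139, 238, 109, 232, 62

review_id=2: helpful=16 vs 16: equal → NULL
review_id=3: helpful=87 vs 16: differ → 87
review_id=4: helpful=87 vs 16: differ → 87
review_id=5: helpful=16 vs 16: equal → NULL
review_id=6: helpful=80 vs 16: differ → 80
review_id=7: helpful=161 vs 16: differ → 161
review_id=8: helpful=139 vs 16: differ → 139
review_id=9: helpful=238 vs 16: differ → 238
review_id=10: helpful=109 vs 16: differ → 109
review_id=11: helpful=232 vs 16: differ → 232
review_id=12: helpful=62 vs 16: differ → 62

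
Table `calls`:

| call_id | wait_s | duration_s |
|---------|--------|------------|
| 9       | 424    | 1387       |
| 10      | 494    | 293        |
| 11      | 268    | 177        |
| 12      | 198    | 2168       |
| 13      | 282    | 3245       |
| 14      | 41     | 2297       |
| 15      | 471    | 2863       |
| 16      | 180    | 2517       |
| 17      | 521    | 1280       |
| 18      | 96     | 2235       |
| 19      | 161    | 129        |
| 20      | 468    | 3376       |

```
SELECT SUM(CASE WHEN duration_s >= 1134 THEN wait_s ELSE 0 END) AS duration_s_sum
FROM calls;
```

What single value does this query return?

2681

call_id=9: ✓ → 424
call_id=10: ✗
call_id=11: ✗
call_id=12: ✓ → 198
call_id=13: ✓ → 282
call_id=14: ✓ → 41
call_id=15: ✓ → 471
call_id=16: ✓ → 180
call_id=17: ✓ → 521
call_id=18: ✓ → 96
call_id=19: ✗
call_id=20: ✓ → 468
duration_s_sum = 424 + 198 + 282 + 41 + 471 + 180 + 521 + 96 + 468 = 2681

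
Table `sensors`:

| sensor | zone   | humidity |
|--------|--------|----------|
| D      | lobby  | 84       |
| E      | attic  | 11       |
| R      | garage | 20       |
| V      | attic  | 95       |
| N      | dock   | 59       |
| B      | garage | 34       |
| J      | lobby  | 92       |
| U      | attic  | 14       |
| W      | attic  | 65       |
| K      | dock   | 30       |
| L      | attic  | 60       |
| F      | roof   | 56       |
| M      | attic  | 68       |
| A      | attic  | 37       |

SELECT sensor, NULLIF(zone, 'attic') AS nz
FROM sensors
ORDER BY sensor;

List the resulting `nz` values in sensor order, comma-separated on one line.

sensor=A: zone=attic vs attic: equal → NULL
sensor=B: zone=garage vs attic: differ → garage
sensor=D: zone=lobby vs attic: differ → lobby
sensor=E: zone=attic vs attic: equal → NULL
sensor=F: zone=roof vs attic: differ → roof
sensor=J: zone=lobby vs attic: differ → lobby
sensor=K: zone=dock vs attic: differ → dock
sensor=L: zone=attic vs attic: equal → NULL
sensor=M: zone=attic vs attic: equal → NULL
sensor=N: zone=dock vs attic: differ → dock
sensor=R: zone=garage vs attic: differ → garage
sensor=U: zone=attic vs attic: equal → NULL
sensor=V: zone=attic vs attic: equal → NULL
sensor=W: zone=attic vs attic: equal → NULL

NULL, garage, lobby, NULL, roof, lobby, dock, NULL, NULL, dock, garage, NULL, NULL, NULL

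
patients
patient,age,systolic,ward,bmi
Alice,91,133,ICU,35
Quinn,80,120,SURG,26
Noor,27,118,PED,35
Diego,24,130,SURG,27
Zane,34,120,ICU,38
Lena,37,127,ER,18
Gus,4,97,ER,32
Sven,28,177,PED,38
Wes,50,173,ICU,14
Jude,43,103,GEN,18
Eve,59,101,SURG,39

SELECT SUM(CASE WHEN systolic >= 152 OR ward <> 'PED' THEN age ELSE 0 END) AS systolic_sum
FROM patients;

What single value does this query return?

patient=Alice: ✓ → 91
patient=Quinn: ✓ → 80
patient=Noor: ✗
patient=Diego: ✓ → 24
patient=Zane: ✓ → 34
patient=Lena: ✓ → 37
patient=Gus: ✓ → 4
patient=Sven: ✓ → 28
patient=Wes: ✓ → 50
patient=Jude: ✓ → 43
patient=Eve: ✓ → 59
systolic_sum = 91 + 80 + 24 + 34 + 37 + 4 + 28 + 50 + 43 + 59 = 450

450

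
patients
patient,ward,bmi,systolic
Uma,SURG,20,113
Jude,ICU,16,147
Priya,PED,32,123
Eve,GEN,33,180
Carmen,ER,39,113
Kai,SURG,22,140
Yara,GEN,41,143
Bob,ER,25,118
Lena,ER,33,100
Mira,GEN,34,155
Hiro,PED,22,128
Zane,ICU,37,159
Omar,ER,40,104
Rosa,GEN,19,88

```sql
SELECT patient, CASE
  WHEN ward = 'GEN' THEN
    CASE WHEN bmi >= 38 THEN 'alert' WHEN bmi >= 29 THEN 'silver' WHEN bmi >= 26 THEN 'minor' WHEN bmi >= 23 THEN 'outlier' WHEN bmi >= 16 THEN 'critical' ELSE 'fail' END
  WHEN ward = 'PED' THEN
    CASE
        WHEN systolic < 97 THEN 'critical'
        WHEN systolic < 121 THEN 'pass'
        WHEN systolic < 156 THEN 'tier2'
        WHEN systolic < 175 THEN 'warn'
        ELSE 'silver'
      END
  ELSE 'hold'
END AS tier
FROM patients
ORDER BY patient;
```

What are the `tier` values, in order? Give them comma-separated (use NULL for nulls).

patient=Bob: ward='ER' → outer ELSE → hold
patient=Carmen: ward='ER' → outer ELSE → hold
patient=Eve: ward='GEN' → inner[bmi >= 29] → silver
patient=Hiro: ward='PED' → inner[systolic < 156] → tier2
patient=Jude: ward='ICU' → outer ELSE → hold
patient=Kai: ward='SURG' → outer ELSE → hold
patient=Lena: ward='ER' → outer ELSE → hold
patient=Mira: ward='GEN' → inner[bmi >= 29] → silver
patient=Omar: ward='ER' → outer ELSE → hold
patient=Priya: ward='PED' → inner[systolic < 156] → tier2
patient=Rosa: ward='GEN' → inner[bmi >= 16] → critical
patient=Uma: ward='SURG' → outer ELSE → hold
patient=Yara: ward='GEN' → inner[bmi >= 38] → alert
patient=Zane: ward='ICU' → outer ELSE → hold

hold, hold, silver, tier2, hold, hold, hold, silver, hold, tier2, critical, hold, alert, hold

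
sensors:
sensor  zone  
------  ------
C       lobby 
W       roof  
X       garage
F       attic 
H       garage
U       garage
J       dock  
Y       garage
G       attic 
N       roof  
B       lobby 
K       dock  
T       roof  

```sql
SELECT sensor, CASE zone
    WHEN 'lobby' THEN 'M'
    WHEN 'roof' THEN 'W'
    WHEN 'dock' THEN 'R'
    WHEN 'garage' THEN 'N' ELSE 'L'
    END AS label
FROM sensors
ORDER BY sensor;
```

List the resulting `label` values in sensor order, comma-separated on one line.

M, M, L, L, N, R, R, W, W, N, W, N, N

sensor=B: zone='lobby' → M
sensor=C: zone='lobby' → M
sensor=F: ELSE → L
sensor=G: ELSE → L
sensor=H: zone='garage' → N
sensor=J: zone='dock' → R
sensor=K: zone='dock' → R
sensor=N: zone='roof' → W
sensor=T: zone='roof' → W
sensor=U: zone='garage' → N
sensor=W: zone='roof' → W
sensor=X: zone='garage' → N
sensor=Y: zone='garage' → N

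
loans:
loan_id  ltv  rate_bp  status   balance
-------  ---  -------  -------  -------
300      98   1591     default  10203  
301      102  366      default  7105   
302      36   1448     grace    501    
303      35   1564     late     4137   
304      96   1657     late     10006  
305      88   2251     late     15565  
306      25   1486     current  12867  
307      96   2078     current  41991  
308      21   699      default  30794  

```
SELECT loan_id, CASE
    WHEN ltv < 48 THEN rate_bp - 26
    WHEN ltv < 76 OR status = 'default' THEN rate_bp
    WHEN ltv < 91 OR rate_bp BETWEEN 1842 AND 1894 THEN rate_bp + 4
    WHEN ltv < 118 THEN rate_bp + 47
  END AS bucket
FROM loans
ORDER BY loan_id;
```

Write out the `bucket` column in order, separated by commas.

1591, 366, 1422, 1538, 1704, 2255, 1460, 2125, 673

loan_id=300: ltv < 76 OR status = 'default' → 1591
loan_id=301: ltv < 76 OR status = 'default' → 366
loan_id=302: ltv < 48 → 1422
loan_id=303: ltv < 48 → 1538
loan_id=304: ltv < 118 → 1704
loan_id=305: ltv < 91 OR rate_bp BETWEEN 1842 AND 1894 → 2255
loan_id=306: ltv < 48 → 1460
loan_id=307: ltv < 118 → 2125
loan_id=308: ltv < 48 → 673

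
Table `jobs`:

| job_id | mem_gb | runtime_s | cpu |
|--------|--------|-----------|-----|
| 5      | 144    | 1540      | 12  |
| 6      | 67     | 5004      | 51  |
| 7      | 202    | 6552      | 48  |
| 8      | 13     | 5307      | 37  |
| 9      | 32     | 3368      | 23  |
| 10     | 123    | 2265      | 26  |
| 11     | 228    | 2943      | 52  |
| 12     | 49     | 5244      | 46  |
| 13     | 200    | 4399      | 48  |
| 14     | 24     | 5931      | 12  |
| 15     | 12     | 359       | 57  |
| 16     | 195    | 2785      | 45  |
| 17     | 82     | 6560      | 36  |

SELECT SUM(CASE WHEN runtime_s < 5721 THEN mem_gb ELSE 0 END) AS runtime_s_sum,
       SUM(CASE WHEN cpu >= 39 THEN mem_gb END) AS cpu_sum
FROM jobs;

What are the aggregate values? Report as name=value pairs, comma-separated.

[runtime_s_sum: runtime_s < 5721]
job_id=5: ✓ → 144
job_id=6: ✓ → 67
job_id=7: ✗
job_id=8: ✓ → 13
job_id=9: ✓ → 32
job_id=10: ✓ → 123
job_id=11: ✓ → 228
job_id=12: ✓ → 49
job_id=13: ✓ → 200
job_id=14: ✗
job_id=15: ✓ → 12
job_id=16: ✓ → 195
job_id=17: ✗
runtime_s_sum = 144 + 67 + 13 + 32 + 123 + 228 + 49 + 200 + 12 + 195 = 1063
—
[cpu_sum: cpu >= 39]
job_id=5: ✗
job_id=6: ✓ → 67
job_id=7: ✓ → 202
job_id=8: ✗
job_id=9: ✗
job_id=10: ✗
job_id=11: ✓ → 228
job_id=12: ✓ → 49
job_id=13: ✓ → 200
job_id=14: ✗
job_id=15: ✓ → 12
job_id=16: ✓ → 195
job_id=17: ✗
cpu_sum = 67 + 202 + 228 + 49 + 200 + 12 + 195 = 953

runtime_s_sum=1063, cpu_sum=953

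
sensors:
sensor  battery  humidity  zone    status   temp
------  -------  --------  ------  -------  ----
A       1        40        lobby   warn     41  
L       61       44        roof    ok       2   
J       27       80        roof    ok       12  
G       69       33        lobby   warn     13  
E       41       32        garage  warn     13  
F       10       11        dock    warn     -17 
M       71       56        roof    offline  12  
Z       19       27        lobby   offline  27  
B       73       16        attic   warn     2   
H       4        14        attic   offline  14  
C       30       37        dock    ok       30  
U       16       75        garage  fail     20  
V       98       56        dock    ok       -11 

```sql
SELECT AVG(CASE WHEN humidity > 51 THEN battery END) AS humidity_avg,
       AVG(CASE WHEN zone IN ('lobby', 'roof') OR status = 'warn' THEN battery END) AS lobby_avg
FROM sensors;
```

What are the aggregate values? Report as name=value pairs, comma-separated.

[humidity_avg: humidity > 51]
sensor=A: ✗
sensor=L: ✗
sensor=J: ✓ → 27
sensor=G: ✗
sensor=E: ✗
sensor=F: ✗
sensor=M: ✓ → 71
sensor=Z: ✗
sensor=B: ✗
sensor=H: ✗
sensor=C: ✗
sensor=U: ✓ → 16
sensor=V: ✓ → 98
humidity_avg = (27 + 71 + 16 + 98) / 4 = 53
—
[lobby_avg: zone IN ('lobby', 'roof') OR status = 'warn']
sensor=A: ✓ → 1
sensor=L: ✓ → 61
sensor=J: ✓ → 27
sensor=G: ✓ → 69
sensor=E: ✓ → 41
sensor=F: ✓ → 10
sensor=M: ✓ → 71
sensor=Z: ✓ → 19
sensor=B: ✓ → 73
sensor=H: ✗
sensor=C: ✗
sensor=U: ✗
sensor=V: ✗
lobby_avg = (1 + 61 + 27 + 69 + 41 + 10 + 71 + 19 + 73) / 9 = 41.3333333333

humidity_avg=53, lobby_avg=41.3333333333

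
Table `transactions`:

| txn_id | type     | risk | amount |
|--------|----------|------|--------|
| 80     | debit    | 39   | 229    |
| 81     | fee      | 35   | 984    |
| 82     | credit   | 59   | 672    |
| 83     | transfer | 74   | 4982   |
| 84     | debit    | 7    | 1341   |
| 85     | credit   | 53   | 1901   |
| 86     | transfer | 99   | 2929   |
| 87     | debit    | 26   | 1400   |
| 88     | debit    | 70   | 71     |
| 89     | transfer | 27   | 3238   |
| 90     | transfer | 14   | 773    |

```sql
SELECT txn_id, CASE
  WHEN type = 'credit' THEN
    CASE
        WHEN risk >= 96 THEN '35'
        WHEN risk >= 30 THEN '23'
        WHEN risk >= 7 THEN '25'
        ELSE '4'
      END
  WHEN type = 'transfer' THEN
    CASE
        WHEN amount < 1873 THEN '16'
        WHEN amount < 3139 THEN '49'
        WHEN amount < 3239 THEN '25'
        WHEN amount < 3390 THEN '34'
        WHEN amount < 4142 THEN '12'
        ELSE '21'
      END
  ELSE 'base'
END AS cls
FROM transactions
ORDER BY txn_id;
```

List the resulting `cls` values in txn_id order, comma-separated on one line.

base, base, 23, 21, base, 23, 49, base, base, 25, 16

txn_id=80: type='debit' → outer ELSE → base
txn_id=81: type='fee' → outer ELSE → base
txn_id=82: type='credit' → inner[risk >= 30] → 23
txn_id=83: type='transfer' → inner[ELSE] → 21
txn_id=84: type='debit' → outer ELSE → base
txn_id=85: type='credit' → inner[risk >= 30] → 23
txn_id=86: type='transfer' → inner[amount < 3139] → 49
txn_id=87: type='debit' → outer ELSE → base
txn_id=88: type='debit' → outer ELSE → base
txn_id=89: type='transfer' → inner[amount < 3239] → 25
txn_id=90: type='transfer' → inner[amount < 1873] → 16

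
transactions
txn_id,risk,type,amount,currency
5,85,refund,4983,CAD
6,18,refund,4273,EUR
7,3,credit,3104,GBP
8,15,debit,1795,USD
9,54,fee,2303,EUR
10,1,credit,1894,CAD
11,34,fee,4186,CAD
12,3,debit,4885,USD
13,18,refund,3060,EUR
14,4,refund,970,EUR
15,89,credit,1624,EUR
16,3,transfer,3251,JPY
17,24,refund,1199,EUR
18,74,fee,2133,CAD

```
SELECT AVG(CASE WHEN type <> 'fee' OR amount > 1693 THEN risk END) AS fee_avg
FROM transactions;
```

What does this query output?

txn_id=5: ✓ → 85
txn_id=6: ✓ → 18
txn_id=7: ✓ → 3
txn_id=8: ✓ → 15
txn_id=9: ✓ → 54
txn_id=10: ✓ → 1
txn_id=11: ✓ → 34
txn_id=12: ✓ → 3
txn_id=13: ✓ → 18
txn_id=14: ✓ → 4
txn_id=15: ✓ → 89
txn_id=16: ✓ → 3
txn_id=17: ✓ → 24
txn_id=18: ✓ → 74
fee_avg = (85 + 18 + 3 + 15 + 54 + 1 + 34 + 3 + 18 + 4 + 89 + 3 + 24 + 74) / 14 = 30.3571428571

30.3571428571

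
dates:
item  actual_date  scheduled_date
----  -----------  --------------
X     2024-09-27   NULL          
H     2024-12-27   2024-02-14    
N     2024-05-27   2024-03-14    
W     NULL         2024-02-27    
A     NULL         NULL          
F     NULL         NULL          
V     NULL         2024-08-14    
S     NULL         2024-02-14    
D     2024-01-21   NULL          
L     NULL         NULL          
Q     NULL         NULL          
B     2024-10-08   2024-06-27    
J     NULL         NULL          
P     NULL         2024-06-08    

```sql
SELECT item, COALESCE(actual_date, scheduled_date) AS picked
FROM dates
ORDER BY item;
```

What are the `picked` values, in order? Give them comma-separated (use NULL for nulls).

NULL, 2024-10-08, 2024-01-21, NULL, 2024-12-27, NULL, NULL, 2024-05-27, 2024-06-08, NULL, 2024-02-14, 2024-08-14, 2024-02-27, 2024-09-27

item=A: actual_date=NULL, scheduled_date=NULL (all NULL) → NULL
item=B: actual_date=2024-10-08 → 2024-10-08
item=D: actual_date=2024-01-21 → 2024-01-21
item=F: actual_date=NULL, scheduled_date=NULL (all NULL) → NULL
item=H: actual_date=2024-12-27 → 2024-12-27
item=J: actual_date=NULL, scheduled_date=NULL (all NULL) → NULL
item=L: actual_date=NULL, scheduled_date=NULL (all NULL) → NULL
item=N: actual_date=2024-05-27 → 2024-05-27
item=P: actual_date=NULL, scheduled_date=2024-06-08 → 2024-06-08
item=Q: actual_date=NULL, scheduled_date=NULL (all NULL) → NULL
item=S: actual_date=NULL, scheduled_date=2024-02-14 → 2024-02-14
item=V: actual_date=NULL, scheduled_date=2024-08-14 → 2024-08-14
item=W: actual_date=NULL, scheduled_date=2024-02-27 → 2024-02-27
item=X: actual_date=2024-09-27 → 2024-09-27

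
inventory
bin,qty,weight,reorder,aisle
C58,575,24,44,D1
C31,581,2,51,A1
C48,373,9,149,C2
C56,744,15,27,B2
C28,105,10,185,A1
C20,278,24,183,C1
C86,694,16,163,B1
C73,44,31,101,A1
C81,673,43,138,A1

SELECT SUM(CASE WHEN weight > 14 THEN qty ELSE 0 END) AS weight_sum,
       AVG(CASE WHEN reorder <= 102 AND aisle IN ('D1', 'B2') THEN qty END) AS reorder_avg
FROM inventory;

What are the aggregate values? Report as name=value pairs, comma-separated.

weight_sum=3008, reorder_avg=659.5

[weight_sum: weight > 14]
bin=C58: ✓ → 575
bin=C31: ✗
bin=C48: ✗
bin=C56: ✓ → 744
bin=C28: ✗
bin=C20: ✓ → 278
bin=C86: ✓ → 694
bin=C73: ✓ → 44
bin=C81: ✓ → 673
weight_sum = 575 + 744 + 278 + 694 + 44 + 673 = 3008
—
[reorder_avg: reorder <= 102 AND aisle IN ('D1', 'B2')]
bin=C58: ✓ → 575
bin=C31: ✗
bin=C48: ✗
bin=C56: ✓ → 744
bin=C28: ✗
bin=C20: ✗
bin=C86: ✗
bin=C73: ✗
bin=C81: ✗
reorder_avg = (575 + 744) / 2 = 659.5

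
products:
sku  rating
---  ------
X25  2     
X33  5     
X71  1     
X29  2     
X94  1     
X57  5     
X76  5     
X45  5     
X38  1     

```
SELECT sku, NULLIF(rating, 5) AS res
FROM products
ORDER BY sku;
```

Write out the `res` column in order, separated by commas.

sku=X25: rating=2 vs 5: differ → 2
sku=X29: rating=2 vs 5: differ → 2
sku=X33: rating=5 vs 5: equal → NULL
sku=X38: rating=1 vs 5: differ → 1
sku=X45: rating=5 vs 5: equal → NULL
sku=X57: rating=5 vs 5: equal → NULL
sku=X71: rating=1 vs 5: differ → 1
sku=X76: rating=5 vs 5: equal → NULL
sku=X94: rating=1 vs 5: differ → 1

2, 2, NULL, 1, NULL, NULL, 1, NULL, 1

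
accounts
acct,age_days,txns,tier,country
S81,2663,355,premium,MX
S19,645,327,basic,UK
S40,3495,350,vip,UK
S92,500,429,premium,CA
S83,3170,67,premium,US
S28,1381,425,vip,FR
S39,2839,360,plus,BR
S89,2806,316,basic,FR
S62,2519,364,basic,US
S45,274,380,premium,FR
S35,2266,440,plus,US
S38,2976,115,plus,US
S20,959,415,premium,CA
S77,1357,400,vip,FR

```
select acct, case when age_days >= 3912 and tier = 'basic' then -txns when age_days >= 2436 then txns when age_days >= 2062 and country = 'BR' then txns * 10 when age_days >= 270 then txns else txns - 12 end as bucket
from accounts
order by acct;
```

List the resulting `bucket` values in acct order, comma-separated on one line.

327, 415, 425, 440, 115, 360, 350, 380, 364, 400, 355, 67, 316, 429

acct=S19: age_days >= 270 → 327
acct=S20: age_days >= 270 → 415
acct=S28: age_days >= 270 → 425
acct=S35: age_days >= 270 → 440
acct=S38: age_days >= 2436 → 115
acct=S39: age_days >= 2436 → 360
acct=S40: age_days >= 2436 → 350
acct=S45: age_days >= 270 → 380
acct=S62: age_days >= 2436 → 364
acct=S77: age_days >= 270 → 400
acct=S81: age_days >= 2436 → 355
acct=S83: age_days >= 2436 → 67
acct=S89: age_days >= 2436 → 316
acct=S92: age_days >= 270 → 429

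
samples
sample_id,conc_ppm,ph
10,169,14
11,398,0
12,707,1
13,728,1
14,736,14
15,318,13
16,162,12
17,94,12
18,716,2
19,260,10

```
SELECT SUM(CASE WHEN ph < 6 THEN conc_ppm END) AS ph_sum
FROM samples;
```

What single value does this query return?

2549

sample_id=10: ✗
sample_id=11: ✓ → 398
sample_id=12: ✓ → 707
sample_id=13: ✓ → 728
sample_id=14: ✗
sample_id=15: ✗
sample_id=16: ✗
sample_id=17: ✗
sample_id=18: ✓ → 716
sample_id=19: ✗
ph_sum = 398 + 707 + 728 + 716 = 2549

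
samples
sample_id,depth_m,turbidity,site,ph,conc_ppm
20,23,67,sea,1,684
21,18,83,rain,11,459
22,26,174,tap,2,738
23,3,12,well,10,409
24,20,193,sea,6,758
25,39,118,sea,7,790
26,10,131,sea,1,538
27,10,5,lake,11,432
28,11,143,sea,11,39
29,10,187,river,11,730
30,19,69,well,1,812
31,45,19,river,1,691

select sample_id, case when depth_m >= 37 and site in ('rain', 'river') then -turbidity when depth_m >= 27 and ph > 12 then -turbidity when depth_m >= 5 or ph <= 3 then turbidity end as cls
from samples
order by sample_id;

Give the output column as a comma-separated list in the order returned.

sample_id=20: depth_m >= 5 or ph <= 3 → 67
sample_id=21: depth_m >= 5 or ph <= 3 → 83
sample_id=22: depth_m >= 5 or ph <= 3 → 174
sample_id=23: (no match → NULL) → NULL
sample_id=24: depth_m >= 5 or ph <= 3 → 193
sample_id=25: depth_m >= 5 or ph <= 3 → 118
sample_id=26: depth_m >= 5 or ph <= 3 → 131
sample_id=27: depth_m >= 5 or ph <= 3 → 5
sample_id=28: depth_m >= 5 or ph <= 3 → 143
sample_id=29: depth_m >= 5 or ph <= 3 → 187
sample_id=30: depth_m >= 5 or ph <= 3 → 69
sample_id=31: depth_m >= 37 and site in ('rain', 'river') → -19

67, 83, 174, NULL, 193, 118, 131, 5, 143, 187, 69, -19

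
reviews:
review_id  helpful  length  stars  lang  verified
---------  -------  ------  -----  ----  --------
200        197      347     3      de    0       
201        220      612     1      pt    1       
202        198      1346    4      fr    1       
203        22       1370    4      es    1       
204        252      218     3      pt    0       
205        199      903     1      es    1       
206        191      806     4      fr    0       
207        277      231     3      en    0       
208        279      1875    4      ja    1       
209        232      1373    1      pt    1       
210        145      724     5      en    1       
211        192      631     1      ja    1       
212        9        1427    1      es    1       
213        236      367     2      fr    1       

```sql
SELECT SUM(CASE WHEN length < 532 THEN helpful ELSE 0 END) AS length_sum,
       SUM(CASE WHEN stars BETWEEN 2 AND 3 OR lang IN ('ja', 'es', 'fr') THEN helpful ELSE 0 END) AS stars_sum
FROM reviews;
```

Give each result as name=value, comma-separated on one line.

length_sum=962, stars_sum=2052

[length_sum: length < 532]
review_id=200: ✓ → 197
review_id=201: ✗
review_id=202: ✗
review_id=203: ✗
review_id=204: ✓ → 252
review_id=205: ✗
review_id=206: ✗
review_id=207: ✓ → 277
review_id=208: ✗
review_id=209: ✗
review_id=210: ✗
review_id=211: ✗
review_id=212: ✗
review_id=213: ✓ → 236
length_sum = 197 + 252 + 277 + 236 = 962
—
[stars_sum: stars BETWEEN 2 AND 3 OR lang IN ('ja', 'es', 'fr')]
review_id=200: ✓ → 197
review_id=201: ✗
review_id=202: ✓ → 198
review_id=203: ✓ → 22
review_id=204: ✓ → 252
review_id=205: ✓ → 199
review_id=206: ✓ → 191
review_id=207: ✓ → 277
review_id=208: ✓ → 279
review_id=209: ✗
review_id=210: ✗
review_id=211: ✓ → 192
review_id=212: ✓ → 9
review_id=213: ✓ → 236
stars_sum = 197 + 198 + 22 + 252 + 199 + 191 + 277 + 279 + 192 + 9 + 236 = 2052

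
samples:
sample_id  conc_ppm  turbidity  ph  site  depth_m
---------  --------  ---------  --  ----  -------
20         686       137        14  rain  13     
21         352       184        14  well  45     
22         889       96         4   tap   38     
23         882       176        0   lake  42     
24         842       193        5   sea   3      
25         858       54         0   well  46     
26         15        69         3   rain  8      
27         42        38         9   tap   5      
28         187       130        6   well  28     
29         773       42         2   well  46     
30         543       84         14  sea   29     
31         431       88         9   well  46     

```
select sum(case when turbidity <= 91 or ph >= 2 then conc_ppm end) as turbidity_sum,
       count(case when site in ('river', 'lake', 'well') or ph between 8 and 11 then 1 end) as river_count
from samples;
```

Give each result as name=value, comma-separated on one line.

[turbidity_sum: turbidity <= 91 or ph >= 2]
sample_id=20: ✓ → 686
sample_id=21: ✓ → 352
sample_id=22: ✓ → 889
sample_id=23: ✗
sample_id=24: ✓ → 842
sample_id=25: ✓ → 858
sample_id=26: ✓ → 15
sample_id=27: ✓ → 42
sample_id=28: ✓ → 187
sample_id=29: ✓ → 773
sample_id=30: ✓ → 543
sample_id=31: ✓ → 431
turbidity_sum = 686 + 352 + 889 + 842 + 858 + 15 + 42 + 187 + 773 + 543 + 431 = 5618
—
[river_count: site in ('river', 'lake', 'well') or ph between 8 and 11]
sample_id=20: ✗
sample_id=21: ✓ → 1
sample_id=22: ✗
sample_id=23: ✓ → 1
sample_id=24: ✗
sample_id=25: ✓ → 1
sample_id=26: ✗
sample_id=27: ✓ → 1
sample_id=28: ✓ → 1
sample_id=29: ✓ → 1
sample_id=30: ✗
sample_id=31: ✓ → 1
river_count = COUNT(1, 1, 1, 1, 1, 1, 1) = 7

turbidity_sum=5618, river_count=7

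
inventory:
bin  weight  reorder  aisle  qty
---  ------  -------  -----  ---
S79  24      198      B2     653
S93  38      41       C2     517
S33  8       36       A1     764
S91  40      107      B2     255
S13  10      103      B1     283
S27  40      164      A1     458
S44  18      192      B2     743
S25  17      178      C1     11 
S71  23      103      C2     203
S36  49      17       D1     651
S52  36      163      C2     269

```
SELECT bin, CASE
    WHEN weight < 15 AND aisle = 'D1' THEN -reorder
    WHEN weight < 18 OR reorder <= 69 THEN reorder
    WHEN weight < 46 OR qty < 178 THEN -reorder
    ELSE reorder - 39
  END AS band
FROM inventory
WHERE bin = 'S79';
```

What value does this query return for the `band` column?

bin = S79: weight=24, reorder=198, aisle=B2, qty=653.
weight < 15 AND aisle = 'D1' → false
weight < 18 OR reorder <= 69 → false
weight < 46 OR qty < 178 → true → -198

-198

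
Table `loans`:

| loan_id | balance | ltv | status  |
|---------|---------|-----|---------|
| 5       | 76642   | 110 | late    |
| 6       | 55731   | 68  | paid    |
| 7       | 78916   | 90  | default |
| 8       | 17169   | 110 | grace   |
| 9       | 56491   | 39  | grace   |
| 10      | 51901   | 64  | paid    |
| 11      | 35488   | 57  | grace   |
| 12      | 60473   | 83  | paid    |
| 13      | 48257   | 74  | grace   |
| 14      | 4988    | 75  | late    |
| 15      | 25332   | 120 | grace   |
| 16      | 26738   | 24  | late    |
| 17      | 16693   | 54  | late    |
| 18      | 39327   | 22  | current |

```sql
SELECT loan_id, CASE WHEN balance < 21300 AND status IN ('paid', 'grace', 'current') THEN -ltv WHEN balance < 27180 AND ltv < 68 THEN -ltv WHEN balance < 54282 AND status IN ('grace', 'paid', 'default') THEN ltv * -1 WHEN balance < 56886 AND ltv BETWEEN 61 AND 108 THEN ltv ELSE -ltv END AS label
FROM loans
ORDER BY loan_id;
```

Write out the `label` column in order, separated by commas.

loan_id=5: ELSE → -110
loan_id=6: balance < 56886 AND ltv BETWEEN 61 AND 108 → 68
loan_id=7: ELSE → -90
loan_id=8: balance < 21300 AND status IN ('paid', 'grace', 'current') → -110
loan_id=9: ELSE → -39
loan_id=10: balance < 54282 AND status IN ('grace', 'paid', 'default') → -64
loan_id=11: balance < 54282 AND status IN ('grace', 'paid', 'default') → -57
loan_id=12: ELSE → -83
loan_id=13: balance < 54282 AND status IN ('grace', 'paid', 'default') → -74
loan_id=14: balance < 56886 AND ltv BETWEEN 61 AND 108 → 75
loan_id=15: balance < 54282 AND status IN ('grace', 'paid', 'default') → -120
loan_id=16: balance < 27180 AND ltv < 68 → -24
loan_id=17: balance < 27180 AND ltv < 68 → -54
loan_id=18: ELSE → -22

-110, 68, -90, -110, -39, -64, -57, -83, -74, 75, -120, -24, -54, -22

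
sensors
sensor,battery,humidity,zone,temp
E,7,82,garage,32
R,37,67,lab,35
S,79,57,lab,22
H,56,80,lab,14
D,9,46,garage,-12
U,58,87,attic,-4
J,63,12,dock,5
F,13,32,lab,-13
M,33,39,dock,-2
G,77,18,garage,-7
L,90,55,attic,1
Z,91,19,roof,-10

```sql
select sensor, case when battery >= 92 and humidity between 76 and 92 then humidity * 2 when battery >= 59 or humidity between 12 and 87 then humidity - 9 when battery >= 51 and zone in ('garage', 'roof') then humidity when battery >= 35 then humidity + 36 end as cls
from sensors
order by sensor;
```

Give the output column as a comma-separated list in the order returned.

sensor=D: battery >= 59 or humidity between 12 and 87 → 37
sensor=E: battery >= 59 or humidity between 12 and 87 → 73
sensor=F: battery >= 59 or humidity between 12 and 87 → 23
sensor=G: battery >= 59 or humidity between 12 and 87 → 9
sensor=H: battery >= 59 or humidity between 12 and 87 → 71
sensor=J: battery >= 59 or humidity between 12 and 87 → 3
sensor=L: battery >= 59 or humidity between 12 and 87 → 46
sensor=M: battery >= 59 or humidity between 12 and 87 → 30
sensor=R: battery >= 59 or humidity between 12 and 87 → 58
sensor=S: battery >= 59 or humidity between 12 and 87 → 48
sensor=U: battery >= 59 or humidity between 12 and 87 → 78
sensor=Z: battery >= 59 or humidity between 12 and 87 → 10

37, 73, 23, 9, 71, 3, 46, 30, 58, 48, 78, 10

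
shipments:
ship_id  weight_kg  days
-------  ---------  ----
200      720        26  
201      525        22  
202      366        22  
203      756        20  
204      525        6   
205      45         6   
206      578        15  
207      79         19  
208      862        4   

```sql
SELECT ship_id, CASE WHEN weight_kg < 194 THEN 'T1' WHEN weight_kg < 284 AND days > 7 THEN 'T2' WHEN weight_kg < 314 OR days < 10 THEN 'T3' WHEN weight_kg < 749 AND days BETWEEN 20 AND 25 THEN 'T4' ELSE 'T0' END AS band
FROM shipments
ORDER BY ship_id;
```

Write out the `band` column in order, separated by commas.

T0, T4, T4, T0, T3, T1, T0, T1, T3

ship_id=200: ELSE → T0
ship_id=201: weight_kg < 749 AND days BETWEEN 20 AND 25 → T4
ship_id=202: weight_kg < 749 AND days BETWEEN 20 AND 25 → T4
ship_id=203: ELSE → T0
ship_id=204: weight_kg < 314 OR days < 10 → T3
ship_id=205: weight_kg < 194 → T1
ship_id=206: ELSE → T0
ship_id=207: weight_kg < 194 → T1
ship_id=208: weight_kg < 314 OR days < 10 → T3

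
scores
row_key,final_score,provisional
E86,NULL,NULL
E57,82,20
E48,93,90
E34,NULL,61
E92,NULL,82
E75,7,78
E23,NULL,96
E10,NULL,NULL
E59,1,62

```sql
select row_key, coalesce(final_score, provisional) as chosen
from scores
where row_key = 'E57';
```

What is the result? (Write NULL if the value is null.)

82

row_key = E57: final_score=82, provisional=20.
final_score=82 → 82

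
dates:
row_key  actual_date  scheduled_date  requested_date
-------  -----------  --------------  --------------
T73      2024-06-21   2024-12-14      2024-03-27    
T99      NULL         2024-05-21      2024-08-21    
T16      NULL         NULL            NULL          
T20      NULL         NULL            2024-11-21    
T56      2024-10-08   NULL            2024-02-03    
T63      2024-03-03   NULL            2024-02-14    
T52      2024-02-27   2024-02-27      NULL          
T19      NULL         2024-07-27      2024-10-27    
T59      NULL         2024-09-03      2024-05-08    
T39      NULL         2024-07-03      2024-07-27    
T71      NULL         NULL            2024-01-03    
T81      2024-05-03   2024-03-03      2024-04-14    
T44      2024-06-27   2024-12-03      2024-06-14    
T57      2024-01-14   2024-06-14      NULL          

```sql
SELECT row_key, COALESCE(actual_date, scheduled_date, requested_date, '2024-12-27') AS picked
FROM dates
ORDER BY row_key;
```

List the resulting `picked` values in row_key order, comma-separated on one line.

2024-12-27, 2024-07-27, 2024-11-21, 2024-07-03, 2024-06-27, 2024-02-27, 2024-10-08, 2024-01-14, 2024-09-03, 2024-03-03, 2024-01-03, 2024-06-21, 2024-05-03, 2024-05-21

row_key=T16: actual_date=NULL, scheduled_date=NULL, requested_date=NULL, → literal 2024-12-27 → 2024-12-27
row_key=T19: actual_date=NULL, scheduled_date=2024-07-27 → 2024-07-27
row_key=T20: actual_date=NULL, scheduled_date=NULL, requested_date=2024-11-21 → 2024-11-21
row_key=T39: actual_date=NULL, scheduled_date=2024-07-03 → 2024-07-03
row_key=T44: actual_date=2024-06-27 → 2024-06-27
row_key=T52: actual_date=2024-02-27 → 2024-02-27
row_key=T56: actual_date=2024-10-08 → 2024-10-08
row_key=T57: actual_date=2024-01-14 → 2024-01-14
row_key=T59: actual_date=NULL, scheduled_date=2024-09-03 → 2024-09-03
row_key=T63: actual_date=2024-03-03 → 2024-03-03
row_key=T71: actual_date=NULL, scheduled_date=NULL, requested_date=2024-01-03 → 2024-01-03
row_key=T73: actual_date=2024-06-21 → 2024-06-21
row_key=T81: actual_date=2024-05-03 → 2024-05-03
row_key=T99: actual_date=NULL, scheduled_date=2024-05-21 → 2024-05-21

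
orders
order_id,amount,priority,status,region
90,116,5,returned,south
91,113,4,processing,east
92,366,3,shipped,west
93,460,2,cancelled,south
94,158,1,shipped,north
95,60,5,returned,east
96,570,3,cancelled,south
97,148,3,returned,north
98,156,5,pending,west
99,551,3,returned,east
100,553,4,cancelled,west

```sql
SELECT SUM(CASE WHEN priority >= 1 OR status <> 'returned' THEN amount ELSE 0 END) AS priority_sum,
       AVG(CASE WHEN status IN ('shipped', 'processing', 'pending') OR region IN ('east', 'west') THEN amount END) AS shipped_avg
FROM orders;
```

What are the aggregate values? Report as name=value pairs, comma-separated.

priority_sum=3251, shipped_avg=279.5714285714

[priority_sum: priority >= 1 OR status <> 'returned']
order_id=90: ✓ → 116
order_id=91: ✓ → 113
order_id=92: ✓ → 366
order_id=93: ✓ → 460
order_id=94: ✓ → 158
order_id=95: ✓ → 60
order_id=96: ✓ → 570
order_id=97: ✓ → 148
order_id=98: ✓ → 156
order_id=99: ✓ → 551
order_id=100: ✓ → 553
priority_sum = 116 + 113 + 366 + 460 + 158 + 60 + 570 + 148 + 156 + 551 + 553 = 3251
—
[shipped_avg: status IN ('shipped', 'processing', 'pending') OR region IN ('east', 'west')]
order_id=90: ✗
order_id=91: ✓ → 113
order_id=92: ✓ → 366
order_id=93: ✗
order_id=94: ✓ → 158
order_id=95: ✓ → 60
order_id=96: ✗
order_id=97: ✗
order_id=98: ✓ → 156
order_id=99: ✓ → 551
order_id=100: ✓ → 553
shipped_avg = (113 + 366 + 158 + 60 + 156 + 551 + 553) / 7 = 279.5714285714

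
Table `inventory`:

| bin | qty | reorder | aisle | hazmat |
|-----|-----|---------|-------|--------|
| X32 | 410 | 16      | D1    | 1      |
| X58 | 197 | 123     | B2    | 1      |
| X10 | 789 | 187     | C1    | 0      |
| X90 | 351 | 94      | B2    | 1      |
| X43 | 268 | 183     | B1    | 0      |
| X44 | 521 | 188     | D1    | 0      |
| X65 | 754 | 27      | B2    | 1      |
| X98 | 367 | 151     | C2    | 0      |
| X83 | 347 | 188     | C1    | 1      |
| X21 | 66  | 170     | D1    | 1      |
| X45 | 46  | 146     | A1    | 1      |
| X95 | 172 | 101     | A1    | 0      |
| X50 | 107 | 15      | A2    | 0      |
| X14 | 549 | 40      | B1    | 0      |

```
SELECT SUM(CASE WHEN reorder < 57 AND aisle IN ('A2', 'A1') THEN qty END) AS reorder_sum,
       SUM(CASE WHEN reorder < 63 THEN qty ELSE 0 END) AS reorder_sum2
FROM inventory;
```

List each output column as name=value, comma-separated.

[reorder_sum: reorder < 57 AND aisle IN ('A2', 'A1')]
bin=X32: ✗
bin=X58: ✗
bin=X10: ✗
bin=X90: ✗
bin=X43: ✗
bin=X44: ✗
bin=X65: ✗
bin=X98: ✗
bin=X83: ✗
bin=X21: ✗
bin=X45: ✗
bin=X95: ✗
bin=X50: ✓ → 107
bin=X14: ✗
reorder_sum = 107
—
[reorder_sum2: reorder < 63]
bin=X32: ✓ → 410
bin=X58: ✗
bin=X10: ✗
bin=X90: ✗
bin=X43: ✗
bin=X44: ✗
bin=X65: ✓ → 754
bin=X98: ✗
bin=X83: ✗
bin=X21: ✗
bin=X45: ✗
bin=X95: ✗
bin=X50: ✓ → 107
bin=X14: ✓ → 549
reorder_sum2 = 410 + 754 + 107 + 549 = 1820

reorder_sum=107, reorder_sum2=1820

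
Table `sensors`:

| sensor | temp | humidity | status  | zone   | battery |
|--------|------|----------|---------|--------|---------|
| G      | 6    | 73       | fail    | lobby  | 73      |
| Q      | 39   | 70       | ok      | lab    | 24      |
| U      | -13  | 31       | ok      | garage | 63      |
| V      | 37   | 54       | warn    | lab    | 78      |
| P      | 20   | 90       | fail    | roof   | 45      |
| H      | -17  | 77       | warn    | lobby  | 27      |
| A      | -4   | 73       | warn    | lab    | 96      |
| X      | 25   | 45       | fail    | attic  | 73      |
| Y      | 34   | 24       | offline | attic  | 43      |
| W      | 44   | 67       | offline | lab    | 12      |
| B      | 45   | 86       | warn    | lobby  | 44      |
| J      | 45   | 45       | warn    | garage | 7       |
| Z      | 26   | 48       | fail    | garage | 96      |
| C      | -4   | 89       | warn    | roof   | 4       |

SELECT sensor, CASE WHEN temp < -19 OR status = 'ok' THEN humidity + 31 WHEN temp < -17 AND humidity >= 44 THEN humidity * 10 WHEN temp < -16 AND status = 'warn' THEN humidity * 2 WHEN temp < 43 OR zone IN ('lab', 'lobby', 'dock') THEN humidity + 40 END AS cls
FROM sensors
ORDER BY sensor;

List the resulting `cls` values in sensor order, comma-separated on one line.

113, 126, 129, 113, 154, NULL, 130, 101, 62, 94, 107, 85, 64, 88

sensor=A: temp < 43 OR zone IN ('lab', 'lobby', 'dock') → 113
sensor=B: temp < 43 OR zone IN ('lab', 'lobby', 'dock') → 126
sensor=C: temp < 43 OR zone IN ('lab', 'lobby', 'dock') → 129
sensor=G: temp < 43 OR zone IN ('lab', 'lobby', 'dock') → 113
sensor=H: temp < -16 AND status = 'warn' → 154
sensor=J: (no match → NULL) → NULL
sensor=P: temp < 43 OR zone IN ('lab', 'lobby', 'dock') → 130
sensor=Q: temp < -19 OR status = 'ok' → 101
sensor=U: temp < -19 OR status = 'ok' → 62
sensor=V: temp < 43 OR zone IN ('lab', 'lobby', 'dock') → 94
sensor=W: temp < 43 OR zone IN ('lab', 'lobby', 'dock') → 107
sensor=X: temp < 43 OR zone IN ('lab', 'lobby', 'dock') → 85
sensor=Y: temp < 43 OR zone IN ('lab', 'lobby', 'dock') → 64
sensor=Z: temp < 43 OR zone IN ('lab', 'lobby', 'dock') → 88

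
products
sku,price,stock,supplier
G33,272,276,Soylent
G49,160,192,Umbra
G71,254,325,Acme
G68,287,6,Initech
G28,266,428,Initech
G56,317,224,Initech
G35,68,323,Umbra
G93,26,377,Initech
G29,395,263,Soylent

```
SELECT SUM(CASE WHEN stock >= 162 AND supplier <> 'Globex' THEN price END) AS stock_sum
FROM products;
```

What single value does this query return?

1758

sku=G33: ✓ → 272
sku=G49: ✓ → 160
sku=G71: ✓ → 254
sku=G68: ✗
sku=G28: ✓ → 266
sku=G56: ✓ → 317
sku=G35: ✓ → 68
sku=G93: ✓ → 26
sku=G29: ✓ → 395
stock_sum = 272 + 160 + 254 + 266 + 317 + 68 + 26 + 395 = 1758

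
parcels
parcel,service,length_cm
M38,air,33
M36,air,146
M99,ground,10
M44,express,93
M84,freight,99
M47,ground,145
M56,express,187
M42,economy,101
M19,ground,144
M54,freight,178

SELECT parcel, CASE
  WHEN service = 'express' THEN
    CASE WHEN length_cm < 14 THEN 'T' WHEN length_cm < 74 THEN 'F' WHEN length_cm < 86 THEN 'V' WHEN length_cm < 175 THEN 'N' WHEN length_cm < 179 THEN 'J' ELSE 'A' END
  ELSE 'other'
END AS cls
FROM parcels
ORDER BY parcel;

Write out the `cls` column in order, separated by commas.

parcel=M19: service='ground' → outer ELSE → other
parcel=M36: service='air' → outer ELSE → other
parcel=M38: service='air' → outer ELSE → other
parcel=M42: service='economy' → outer ELSE → other
parcel=M44: service='express' → inner[length_cm < 175] → N
parcel=M47: service='ground' → outer ELSE → other
parcel=M54: service='freight' → outer ELSE → other
parcel=M56: service='express' → inner[ELSE] → A
parcel=M84: service='freight' → outer ELSE → other
parcel=M99: service='ground' → outer ELSE → other

other, other, other, other, N, other, other, A, other, other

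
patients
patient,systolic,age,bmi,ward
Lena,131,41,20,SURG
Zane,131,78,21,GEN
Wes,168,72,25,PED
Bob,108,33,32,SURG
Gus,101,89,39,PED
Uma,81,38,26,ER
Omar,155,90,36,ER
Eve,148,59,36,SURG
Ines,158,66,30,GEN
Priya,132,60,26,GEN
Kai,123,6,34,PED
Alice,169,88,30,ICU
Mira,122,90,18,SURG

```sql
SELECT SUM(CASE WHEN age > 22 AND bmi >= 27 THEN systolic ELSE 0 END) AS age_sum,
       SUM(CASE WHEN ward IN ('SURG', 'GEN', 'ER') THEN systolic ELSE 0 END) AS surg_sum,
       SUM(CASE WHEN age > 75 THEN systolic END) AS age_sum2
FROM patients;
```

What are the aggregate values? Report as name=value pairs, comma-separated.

age_sum=839, surg_sum=1166, age_sum2=678

[age_sum: age > 22 AND bmi >= 27]
patient=Lena: ✗
patient=Zane: ✗
patient=Wes: ✗
patient=Bob: ✓ → 108
patient=Gus: ✓ → 101
patient=Uma: ✗
patient=Omar: ✓ → 155
patient=Eve: ✓ → 148
patient=Ines: ✓ → 158
patient=Priya: ✗
patient=Kai: ✗
patient=Alice: ✓ → 169
patient=Mira: ✗
age_sum = 108 + 101 + 155 + 148 + 158 + 169 = 839
—
[surg_sum: ward IN ('SURG', 'GEN', 'ER')]
patient=Lena: ✓ → 131
patient=Zane: ✓ → 131
patient=Wes: ✗
patient=Bob: ✓ → 108
patient=Gus: ✗
patient=Uma: ✓ → 81
patient=Omar: ✓ → 155
patient=Eve: ✓ → 148
patient=Ines: ✓ → 158
patient=Priya: ✓ → 132
patient=Kai: ✗
patient=Alice: ✗
patient=Mira: ✓ → 122
surg_sum = 131 + 131 + 108 + 81 + 155 + 148 + 158 + 132 + 122 = 1166
—
[age_sum2: age > 75]
patient=Lena: ✗
patient=Zane: ✓ → 131
patient=Wes: ✗
patient=Bob: ✗
patient=Gus: ✓ → 101
patient=Uma: ✗
patient=Omar: ✓ → 155
patient=Eve: ✗
patient=Ines: ✗
patient=Priya: ✗
patient=Kai: ✗
patient=Alice: ✓ → 169
patient=Mira: ✓ → 122
age_sum2 = 131 + 101 + 155 + 169 + 122 = 678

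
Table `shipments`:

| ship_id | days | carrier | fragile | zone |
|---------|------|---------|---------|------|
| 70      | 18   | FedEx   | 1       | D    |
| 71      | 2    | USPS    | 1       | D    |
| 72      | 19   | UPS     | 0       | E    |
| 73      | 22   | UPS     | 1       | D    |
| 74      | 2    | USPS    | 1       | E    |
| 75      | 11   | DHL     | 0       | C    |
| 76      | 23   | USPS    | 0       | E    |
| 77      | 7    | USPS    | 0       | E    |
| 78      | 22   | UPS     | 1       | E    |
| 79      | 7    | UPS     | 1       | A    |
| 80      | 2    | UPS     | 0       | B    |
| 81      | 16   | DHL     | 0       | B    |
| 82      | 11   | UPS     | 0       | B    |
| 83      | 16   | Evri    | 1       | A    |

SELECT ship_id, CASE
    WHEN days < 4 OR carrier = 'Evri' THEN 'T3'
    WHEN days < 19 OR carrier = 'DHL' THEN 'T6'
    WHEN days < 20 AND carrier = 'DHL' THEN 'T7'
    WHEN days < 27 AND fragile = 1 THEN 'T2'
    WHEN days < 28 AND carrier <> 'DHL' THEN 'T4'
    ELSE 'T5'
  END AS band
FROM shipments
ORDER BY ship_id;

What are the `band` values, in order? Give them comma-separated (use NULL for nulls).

T6, T3, T4, T2, T3, T6, T4, T6, T2, T6, T3, T6, T6, T3

ship_id=70: days < 19 OR carrier = 'DHL' → T6
ship_id=71: days < 4 OR carrier = 'Evri' → T3
ship_id=72: days < 28 AND carrier <> 'DHL' → T4
ship_id=73: days < 27 AND fragile = 1 → T2
ship_id=74: days < 4 OR carrier = 'Evri' → T3
ship_id=75: days < 19 OR carrier = 'DHL' → T6
ship_id=76: days < 28 AND carrier <> 'DHL' → T4
ship_id=77: days < 19 OR carrier = 'DHL' → T6
ship_id=78: days < 27 AND fragile = 1 → T2
ship_id=79: days < 19 OR carrier = 'DHL' → T6
ship_id=80: days < 4 OR carrier = 'Evri' → T3
ship_id=81: days < 19 OR carrier = 'DHL' → T6
ship_id=82: days < 19 OR carrier = 'DHL' → T6
ship_id=83: days < 4 OR carrier = 'Evri' → T3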